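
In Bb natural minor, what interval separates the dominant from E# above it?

The dominant of Bb natural minor is F.
F up to E#: letters F→E make it a seventh; 12 semitones makes it augmented.

augmented seventh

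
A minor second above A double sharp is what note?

A up a major second is B, so the target letter is B.
From A##, a minor second is 1 semitone up: B#.

B#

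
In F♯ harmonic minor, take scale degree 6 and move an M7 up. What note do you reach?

C#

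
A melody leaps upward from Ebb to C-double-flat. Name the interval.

The letter names run E→C, a span of 5 letter steps, so the interval is some kind of sixth.
Ebb to Cbb is 8 semitones. A major sixth is 9, so 8 makes it minor.

minor sixth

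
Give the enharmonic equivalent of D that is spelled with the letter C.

C##

D is pitch class 2. The letter C alone is pitch class 0.
To reach pitch class 2 from C requires an offset of +2 semitones, i.e. double sharp: C##.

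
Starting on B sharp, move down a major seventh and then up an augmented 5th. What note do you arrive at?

A major seventh down from B# is C# (letter C, 11 semitones down).
An augmented fifth up from C# is G## (letter G, 8 semitones up).

G##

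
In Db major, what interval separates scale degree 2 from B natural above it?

augmented fifth

Scale degree 2 of Db major is Eb.
Eb up to B: letters E→B make it a fifth; 8 semitones makes it augmented.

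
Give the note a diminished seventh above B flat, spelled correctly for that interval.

Abb

B up a major seventh is A#, so the target letter is A.
From Bb, a diminished seventh is 9 semitones up: Abb.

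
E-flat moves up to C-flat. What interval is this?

The letter names run E→C, a span of 5 letter steps, so the interval is some kind of sixth.
Eb to Cb is 8 semitones. A major sixth is 9, so 8 makes it minor.

minor sixth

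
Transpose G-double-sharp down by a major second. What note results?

G down a major second is F, so the target letter is F.
From G##, a major second is 2 semitones down: F##.

F##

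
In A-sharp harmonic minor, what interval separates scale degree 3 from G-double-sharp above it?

augmented fifth

Scale degree 3 of A# harmonic minor is C#.
C# up to G##: letters C→G make it a fifth; 8 semitones makes it augmented.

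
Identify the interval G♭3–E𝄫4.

minor sixth

The letter names run G→E, a span of 5 letter steps, so the interval is some kind of sixth.
Gb to Ebb is 8 semitones. A major sixth is 9, so 8 makes it minor.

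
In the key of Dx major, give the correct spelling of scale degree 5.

Degree 5 takes the letter 4 steps above D, which is A.
In major, degree 5 sits 7 semitones above the tonic. D## + 7 semitones is pitch class 11, spelled on A as A##.

A##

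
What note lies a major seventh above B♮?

A#

A seventh above B lands on the letter A.
A major seventh spans 11 semitones, so B moves to pitch class 10. On the letter A that is A#.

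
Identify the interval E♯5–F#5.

minor second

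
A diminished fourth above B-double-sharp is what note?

E#

A fourth above B lands on the letter E.
A diminished fourth spans 4 semitones, so B## moves to pitch class 5. On the letter E that is E#.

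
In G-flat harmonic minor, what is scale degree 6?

The Gb harmonic minor scale runs Gb Ab Bbb Cb Db Ebb F.
Degree 6 is Ebb.

Ebb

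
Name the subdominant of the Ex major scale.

Degree 4 takes the letter 3 steps above E, which is A.
In major, degree 4 sits 5 semitones above the tonic. E## + 5 semitones is pitch class 11, spelled on A as A##.

A##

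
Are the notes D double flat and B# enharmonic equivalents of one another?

Dbb is pitch class 0; B# is pitch class 0.
All spellings map to pitch class 0, so they are enharmonically equivalent.

Yes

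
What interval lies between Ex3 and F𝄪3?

minor second

The letter names run E→F, a span of 1 letter step, so the interval is some kind of second.
E## to F## is 1 semitone. A major second is 2, so 1 makes it minor.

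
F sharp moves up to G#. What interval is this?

major second

The letter names run F→G, a span of 1 letter step, so the interval is some kind of second.
F# to G# is 2 semitones. A major second is 2, so 2 makes it major.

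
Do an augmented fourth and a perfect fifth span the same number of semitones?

An augmented fourth spans 6 semitones; a perfect fifth spans 7.
The spans differ, so they are not enharmonic equivalents.

No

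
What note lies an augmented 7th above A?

A seventh above A lands on the letter G.
An augmented seventh spans 12 semitones, so A moves to pitch class 9. On the letter G that is G##.

G##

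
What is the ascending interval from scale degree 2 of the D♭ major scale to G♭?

Scale degree 2 of Db major is Eb.
Eb up to Gb: letters E→G make it a third; 3 semitones makes it minor.

minor third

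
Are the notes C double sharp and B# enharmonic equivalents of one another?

No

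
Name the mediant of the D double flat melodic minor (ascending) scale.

Fbb

The Dbb melodic minor (ascending) scale runs Dbb Ebb Fbb Gbb Abb Bbb Cb.
Degree 3 is Fbb.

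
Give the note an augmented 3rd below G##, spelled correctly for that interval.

E

G down a major third is Eb, so the target letter is E.
From G##, an augmented third is 5 semitones down: E.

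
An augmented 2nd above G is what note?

A#

A second above G lands on the letter A.
An augmented second spans 3 semitones, so G moves to pitch class 10. On the letter A that is A#.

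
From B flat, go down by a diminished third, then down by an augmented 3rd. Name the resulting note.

A diminished third down from Bb is G# (letter G, 2 semitones down).
An augmented third down from G# is Eb (letter E, 5 semitones down).

Eb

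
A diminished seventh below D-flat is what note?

E

D down a major seventh is Eb, so the target letter is E.
From Db, a diminished seventh is 9 semitones down: E.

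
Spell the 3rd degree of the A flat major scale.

C

The Ab major scale runs Ab Bb C Db Eb F G.
Degree 3 is C.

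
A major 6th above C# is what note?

C up a major sixth is A, so the target letter is A.
From C#, a major sixth is 9 semitones up: A#.

A#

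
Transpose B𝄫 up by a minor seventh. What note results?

Abb

B up a major seventh is A#, so the target letter is A.
From Bbb, a minor seventh is 10 semitones up: Abb.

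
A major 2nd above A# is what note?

B#

A second above A lands on the letter B.
A major second spans 2 semitones, so A# moves to pitch class 0. On the letter B that is B#.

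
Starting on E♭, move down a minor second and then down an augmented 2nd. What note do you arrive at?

Cb

A minor second down from Eb is D (letter D, 1 semitone down).
An augmented second down from D is Cb (letter C, 3 semitones down).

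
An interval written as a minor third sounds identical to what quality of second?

A minor third spans 3 semitones.
A second spanning 3 semitones is augmented (the major second is 2).

augmented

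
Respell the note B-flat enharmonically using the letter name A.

A#

Bb is pitch class 10. The letter A alone is pitch class 9.
To reach pitch class 10 from A requires an offset of +1 semitone, i.e. sharp: A#.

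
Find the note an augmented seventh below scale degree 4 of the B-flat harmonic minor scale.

Scale degree 4 of Bb harmonic minor is Eb.
An augmented seventh (12 semitones) below Eb lands on the letter F, giving Fbb.

Fbb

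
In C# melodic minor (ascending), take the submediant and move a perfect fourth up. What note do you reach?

The submediant of C# melodic minor (ascending) is A#.
A perfect fourth (5 semitones) above A# lands on the letter D, giving D#.

D#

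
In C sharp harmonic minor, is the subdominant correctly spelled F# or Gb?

F#

Each scale degree takes a distinct letter name. Degree 4 of a scale on C must use the letter F.
F# and Gb are enharmonically the same pitch, but only F# uses the letter F, so it is the correct spelling here.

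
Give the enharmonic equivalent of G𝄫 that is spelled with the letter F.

F

Gbb is pitch class 5. The letter F alone is pitch class 5.
Pitch class 5 on F needs no accidental: F.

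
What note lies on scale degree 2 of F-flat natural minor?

The Fb natural minor scale runs Fb Gb Abb Bbb Cb Dbb Ebb.
Degree 2 is Gb.

Gb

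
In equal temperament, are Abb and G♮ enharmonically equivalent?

Abb = pitch class 7 and G = pitch class 7 — the same pitch class, so they are enharmonic equivalents.

Yes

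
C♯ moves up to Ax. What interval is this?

augmented sixth

The letter names run C→A, a span of 5 letter steps, so the interval is some kind of sixth.
C# to A## is 10 semitones. A major sixth is 9, so 10 makes it augmented.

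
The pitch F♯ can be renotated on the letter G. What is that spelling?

Gb

F# is pitch class 6. The letter G alone is pitch class 7.
To reach pitch class 6 from G requires an offset of -1 semitone, i.e. flat: Gb.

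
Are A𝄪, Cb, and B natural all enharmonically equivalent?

A## is pitch class 11; Cb is pitch class 11; B is pitch class 11.
All spellings map to pitch class 11, so they are enharmonically equivalent.

Yes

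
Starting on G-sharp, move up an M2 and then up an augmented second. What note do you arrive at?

B##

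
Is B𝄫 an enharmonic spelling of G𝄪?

Bbb is pitch class 9; G## is pitch class 9.
All spellings map to pitch class 9, so they are enharmonically equivalent.

Yes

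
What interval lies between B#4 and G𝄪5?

major sixth

The letter names run B→G, a span of 5 letter steps, so the interval is some kind of sixth.
B# to G## is 9 semitones. A major sixth is 9, so 9 makes it major.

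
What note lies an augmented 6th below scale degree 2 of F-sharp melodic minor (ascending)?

Scale degree 2 of F# melodic minor (ascending) is G#.
An augmented sixth (10 semitones) below G# lands on the letter B, giving Bb.

Bb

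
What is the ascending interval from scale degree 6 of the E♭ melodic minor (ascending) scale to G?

Scale degree 6 of Eb melodic minor (ascending) is C.
C up to G: letters C→G make it a fifth; 7 semitones makes it perfect.

perfect fifth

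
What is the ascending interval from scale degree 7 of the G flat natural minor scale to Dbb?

minor sixth

Scale degree 7 of Gb natural minor is Fb.
Fb up to Dbb: letters F→D make it a sixth; 8 semitones makes it minor.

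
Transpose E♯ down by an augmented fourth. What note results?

B

E down a perfect fourth is B, so the target letter is B.
From E#, an augmented fourth is 6 semitones down: B.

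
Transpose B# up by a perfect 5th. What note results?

F##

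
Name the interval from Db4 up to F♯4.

Counting letters D–E–F gives a third.
Db→F# = 5 semitones, 1 wider than the major third (4), so augmented.

augmented third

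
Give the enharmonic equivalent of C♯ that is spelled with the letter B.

C# is pitch class 1. The letter B alone is pitch class 11.
To reach pitch class 1 from B requires an offset of +2 semitones, i.e. double sharp: B##.

B##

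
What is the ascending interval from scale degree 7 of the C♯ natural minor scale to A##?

Scale degree 7 of C# natural minor is B.
B up to A##: letters B→A make it a seventh; 12 semitones makes it augmented.

augmented seventh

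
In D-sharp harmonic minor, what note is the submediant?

Degree 6 takes the letter 5 steps above D, which is B.
In harmonic minor, degree 6 sits 8 semitones above the tonic. D# + 8 semitones is pitch class 11, spelled on B as B.

B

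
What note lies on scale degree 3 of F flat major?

Ab

Degree 3 takes the letter 2 steps above F, which is A.
In major, degree 3 sits 4 semitones above the tonic. Fb + 4 semitones is pitch class 8, spelled on A as Ab.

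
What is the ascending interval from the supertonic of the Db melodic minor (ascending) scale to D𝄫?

The supertonic of Db melodic minor (ascending) is Eb.
Eb up to Dbb: letters E→D make it a seventh; 9 semitones makes it diminished.

diminished seventh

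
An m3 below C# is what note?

A third below C lands on the letter A.
A minor third spans 3 semitones, so C# moves to pitch class 10. On the letter A that is A#.

A#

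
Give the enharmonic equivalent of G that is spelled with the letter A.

G is pitch class 7. The letter A alone is pitch class 9.
To reach pitch class 7 from A requires an offset of -2 semitones, i.e. double flat: Abb.

Abb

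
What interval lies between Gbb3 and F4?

augmented seventh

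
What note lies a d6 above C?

A sixth above C lands on the letter A.
A diminished sixth spans 7 semitones, so C moves to pitch class 7. On the letter A that is Abb.

Abb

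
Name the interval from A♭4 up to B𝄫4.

minor second

The letter names run A→B, a span of 1 letter step, so the interval is some kind of second.
Ab to Bbb is 1 semitone. A major second is 2, so 1 makes it minor.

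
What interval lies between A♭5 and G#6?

augmented seventh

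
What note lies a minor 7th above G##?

F##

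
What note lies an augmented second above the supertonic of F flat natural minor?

A

The supertonic of Fb natural minor is Gb.
An augmented second (3 semitones) above Gb lands on the letter A, giving A.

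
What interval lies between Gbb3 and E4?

doubly augmented sixth

Counting letters G–A–B–C–D–E gives a sixth.
Gbb→E = 11 semitones, 2 wider than the major sixth (9), so doubly augmented.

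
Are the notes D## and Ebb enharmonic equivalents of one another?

No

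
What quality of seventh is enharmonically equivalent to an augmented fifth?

doubly diminished

An augmented fifth spans 8 semitones.
A seventh spanning 8 semitones is doubly diminished (the major seventh is 11).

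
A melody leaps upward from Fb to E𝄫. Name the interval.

minor seventh

Counting letters F–G–A–B–C–D–E gives a seventh.
Fb→Ebb = 10 semitones, 1 narrower than the major seventh (11), so minor.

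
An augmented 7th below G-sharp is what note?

Ab

G down a major seventh is Ab, so the target letter is A.
From G#, an augmented seventh is 12 semitones down: Ab.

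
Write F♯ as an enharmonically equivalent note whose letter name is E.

E##

Plain E sits 2 semitones below F#, so on the letter E the same pitch needs a double sharp: E##.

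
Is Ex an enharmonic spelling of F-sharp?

E## is pitch class 6; F# is pitch class 6.
All spellings map to pitch class 6, so they are enharmonically equivalent.

Yes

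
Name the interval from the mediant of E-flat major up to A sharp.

augmented second

The mediant of Eb major is G.
G up to A#: letters G→A make it a second; 3 semitones makes it augmented.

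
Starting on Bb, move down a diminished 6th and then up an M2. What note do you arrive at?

E#

A diminished sixth down from Bb is D# (letter D, 7 semitones down).
A major second up from D# is E# (letter E, 2 semitones up).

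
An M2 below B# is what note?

A#

A second below B lands on the letter A.
A major second spans 2 semitones, so B# moves to pitch class 10. On the letter A that is A#.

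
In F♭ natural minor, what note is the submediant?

The Fb natural minor scale runs Fb Gb Abb Bbb Cb Dbb Ebb.
Degree 6 is Dbb.

Dbb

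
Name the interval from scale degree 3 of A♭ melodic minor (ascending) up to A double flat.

Scale degree 3 of Ab melodic minor (ascending) is Cb.
Cb up to Abb: letters C→A make it a sixth; 8 semitones makes it minor.

minor sixth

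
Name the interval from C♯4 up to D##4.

augmented second

Counting letters C–D gives a second.
C#→D## = 3 semitones, 1 wider than the major second (2), so augmented.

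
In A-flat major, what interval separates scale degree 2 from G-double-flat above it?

Scale degree 2 of Ab major is Bb.
Bb up to Gbb: letters B→G make it a sixth; 7 semitones makes it diminished.

diminished sixth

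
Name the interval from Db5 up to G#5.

The letter names run D→G, a span of 3 letter steps, so the interval is some kind of fourth.
Db to G# is 7 semitones. A perfect fourth is 5, so 7 makes it doubly augmented.

doubly augmented fourth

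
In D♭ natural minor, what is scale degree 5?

Ab

Degree 5 takes the letter 4 steps above D, which is A.
In natural minor, degree 5 sits 7 semitones above the tonic. Db + 7 semitones is pitch class 8, spelled on A as Ab.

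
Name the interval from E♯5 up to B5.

Counting letters E–F–G–A–B gives a fifth.
E#→B = 6 semitones, 1 narrower than the perfect fifth (7), so diminished.

diminished fifth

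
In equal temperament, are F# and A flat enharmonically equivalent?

No

Two spellings are enharmonically equivalent only if they share a pitch class.
Here F# → 6, Ab → 8; 6 ≠ 8, so they are not.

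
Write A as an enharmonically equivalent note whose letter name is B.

A is pitch class 9. The letter B alone is pitch class 11.
To reach pitch class 9 from B requires an offset of -2 semitones, i.e. double flat: Bbb.

Bbb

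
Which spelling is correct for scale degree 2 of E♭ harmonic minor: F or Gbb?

Each scale degree takes a distinct letter name. Degree 2 of a scale on E must use the letter F.
F and Gbb are enharmonically the same pitch, but only F uses the letter F, so it is the correct spelling here.

F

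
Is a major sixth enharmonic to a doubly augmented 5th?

Yes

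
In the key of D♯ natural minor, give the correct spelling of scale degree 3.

F#

The D# natural minor scale runs D# E# F# G# A# B C#.
Degree 3 is F#.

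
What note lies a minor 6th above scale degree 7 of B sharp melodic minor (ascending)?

F##

Scale degree 7 of B# melodic minor (ascending) is A##.
A minor sixth (8 semitones) above A## lands on the letter F, giving F##.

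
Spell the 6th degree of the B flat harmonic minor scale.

Gb

Degree 6 takes the letter 5 steps above B, which is G.
In harmonic minor, degree 6 sits 8 semitones above the tonic. Bb + 8 semitones is pitch class 6, spelled on G as Gb.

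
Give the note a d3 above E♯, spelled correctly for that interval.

G

A third above E lands on the letter G.
A diminished third spans 2 semitones, so E# moves to pitch class 7. On the letter G that is G.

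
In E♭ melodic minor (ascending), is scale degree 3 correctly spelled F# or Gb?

Each scale degree takes a distinct letter name. Degree 3 of a scale on E must use the letter G.
Gb and F# are enharmonically the same pitch, but only Gb uses the letter G, so it is the correct spelling here.

Gb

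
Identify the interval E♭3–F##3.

doubly augmented second

The letter names run E→F, a span of 1 letter step, so the interval is some kind of second.
Eb to F## is 4 semitones. A major second is 2, so 4 makes it doubly augmented.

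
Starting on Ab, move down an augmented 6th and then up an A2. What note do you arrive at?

An augmented sixth down from Ab is Cbb (letter C, 10 semitones down).
An augmented second up from Cbb is Db (letter D, 3 semitones up).

Db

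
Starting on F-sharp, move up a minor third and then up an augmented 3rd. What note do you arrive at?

C##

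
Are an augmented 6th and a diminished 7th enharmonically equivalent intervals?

No

An augmented sixth spans 10 semitones; a diminished seventh spans 9.
The spans differ, so they are not enharmonic equivalents.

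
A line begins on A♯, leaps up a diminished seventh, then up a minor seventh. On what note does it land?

A diminished seventh up from A# is G (letter G, 9 semitones up).
A minor seventh up from G is F (letter F, 10 semitones up).

F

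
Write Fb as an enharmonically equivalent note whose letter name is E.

Plain E sits at the same pitch as Fb, so on the letter E the same pitch needs a natural: E.

E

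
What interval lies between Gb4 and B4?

augmented third

The letter names run G→B, a span of 2 letter steps, so the interval is some kind of third.
Gb to B is 5 semitones. A major third is 4, so 5 makes it augmented.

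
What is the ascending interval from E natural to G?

Counting letters E–F–G gives a third.
E→G = 3 semitones, 1 narrower than the major third (4), so minor.

minor third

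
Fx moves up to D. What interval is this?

diminished sixth

The letter names run F→D, a span of 5 letter steps, so the interval is some kind of sixth.
F## to D is 7 semitones. A major sixth is 9, so 7 makes it diminished.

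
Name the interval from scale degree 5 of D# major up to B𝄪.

Scale degree 5 of D# major is A#.
A# up to B##: letters A→B make it a second; 3 semitones makes it augmented.

augmented second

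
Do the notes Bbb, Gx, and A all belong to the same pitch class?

Yes

Bbb = pitch class 9 and G## = pitch class 9 and A = pitch class 9 — the same pitch class, so they are enharmonic equivalents.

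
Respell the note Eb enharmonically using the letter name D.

Plain D sits 1 semitone below Eb, so on the letter D the same pitch needs a sharp: D#.

D#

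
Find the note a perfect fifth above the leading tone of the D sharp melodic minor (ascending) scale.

G##

The leading tone of D# melodic minor (ascending) is C##.
A perfect fifth (7 semitones) above C## lands on the letter G, giving G##.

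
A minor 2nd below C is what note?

B

A second below C lands on the letter B.
A minor second spans 1 semitone, so C moves to pitch class 11. On the letter B that is B.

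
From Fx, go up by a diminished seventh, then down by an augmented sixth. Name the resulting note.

Gb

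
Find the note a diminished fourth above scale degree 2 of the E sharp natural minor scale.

Scale degree 2 of E# natural minor is F##.
A diminished fourth (4 semitones) above F## lands on the letter B, giving B.

B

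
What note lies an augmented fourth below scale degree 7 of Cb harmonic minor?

Fb

Scale degree 7 of Cb harmonic minor is Bb.
An augmented fourth (6 semitones) below Bb lands on the letter F, giving Fb.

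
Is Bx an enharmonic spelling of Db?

Yes

B## = pitch class 1 and Db = pitch class 1 — the same pitch class, so they are enharmonic equivalents.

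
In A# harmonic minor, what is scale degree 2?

The A# harmonic minor scale runs A# B# C# D# E# F# G##.
Degree 2 is B#.

B#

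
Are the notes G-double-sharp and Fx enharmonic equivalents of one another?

No

G## is pitch class 9; F## is pitch class 7.
The pitch classes differ (9 vs. 7), so they are not enharmonic equivalents.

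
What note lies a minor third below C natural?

A

A third below C lands on the letter A.
A minor third spans 3 semitones, so C moves to pitch class 9. On the letter A that is A.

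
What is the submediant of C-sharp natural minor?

A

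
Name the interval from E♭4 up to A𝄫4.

The letter names run E→A, a span of 3 letter steps, so the interval is some kind of fourth.
Eb to Abb is 4 semitones. A perfect fourth is 5, so 4 makes it diminished.

diminished fourth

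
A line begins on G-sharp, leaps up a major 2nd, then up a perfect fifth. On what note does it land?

E#

A major second up from G# is A# (letter A, 2 semitones up).
A perfect fifth up from A# is E# (letter E, 7 semitones up).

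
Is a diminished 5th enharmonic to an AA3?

A diminished fifth spans 6 semitones; a doubly augmented third spans 6.
They are enharmonically equivalent.

Yes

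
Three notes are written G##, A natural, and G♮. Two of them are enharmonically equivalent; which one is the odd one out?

In 12-tone equal temperament, enharmonic equivalents share a pitch class. G## is pitch class 9; A is pitch class 9; G is pitch class 7.
G## and A share pitch class 9, while G is pitch class 7.

G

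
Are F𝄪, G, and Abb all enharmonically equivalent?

Yes

F## is pitch class 7; G is pitch class 7; Abb is pitch class 7.
All spellings map to pitch class 7, so they are enharmonically equivalent.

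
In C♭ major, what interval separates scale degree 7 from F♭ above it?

Scale degree 7 of Cb major is Bb.
Bb up to Fb: letters B→F make it a fifth; 6 semitones makes it diminished.

diminished fifth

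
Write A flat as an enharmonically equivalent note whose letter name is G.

Plain G sits 1 semitone below Ab, so on the letter G the same pitch needs a sharp: G#.

G#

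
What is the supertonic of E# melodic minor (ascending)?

F##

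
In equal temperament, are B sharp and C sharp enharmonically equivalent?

B# is pitch class 0; C# is pitch class 1.
The pitch classes differ (0 vs. 1), so they are not enharmonic equivalents.

No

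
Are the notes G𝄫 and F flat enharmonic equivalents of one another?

No

Two spellings are enharmonically equivalent only if they share a pitch class.
Here Gbb → 5, Fb → 4; 4 ≠ 5, so they are not.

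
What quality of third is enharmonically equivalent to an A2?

minor

An augmented second spans 3 semitones.
A third spanning 3 semitones is minor (the major third is 4).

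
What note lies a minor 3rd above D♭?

Fb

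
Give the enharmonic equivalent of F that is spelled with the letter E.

Plain E sits 1 semitone below F, so on the letter E the same pitch needs a sharp: E#.

E#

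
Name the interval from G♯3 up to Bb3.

The letter names run G→B, a span of 2 letter steps, so the interval is some kind of third.
G# to Bb is 2 semitones. A major third is 4, so 2 makes it diminished.

diminished third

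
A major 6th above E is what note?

E up a major sixth is C#, so the target letter is C.
From E, a major sixth is 9 semitones up: C#.

C#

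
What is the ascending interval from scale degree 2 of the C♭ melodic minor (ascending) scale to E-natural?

Scale degree 2 of Cb melodic minor (ascending) is Db.
Db up to E: letters D→E make it a second; 3 semitones makes it augmented.

augmented second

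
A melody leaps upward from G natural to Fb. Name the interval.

diminished seventh

The letter names run G→F, a span of 6 letter steps, so the interval is some kind of seventh.
G to Fb is 9 semitones. A major seventh is 11, so 9 makes it diminished.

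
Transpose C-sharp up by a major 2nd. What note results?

A second above C lands on the letter D.
A major second spans 2 semitones, so C# moves to pitch class 3. On the letter D that is D#.

D#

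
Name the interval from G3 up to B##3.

doubly augmented third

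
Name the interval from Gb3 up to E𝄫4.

Counting letters G–A–B–C–D–E gives a sixth.
Gb→Ebb = 8 semitones, 1 narrower than the major sixth (9), so minor.

minor sixth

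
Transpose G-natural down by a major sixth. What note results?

Bb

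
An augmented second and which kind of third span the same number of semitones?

minor

An augmented second spans 3 semitones.
A third spanning 3 semitones is minor (the major third is 4).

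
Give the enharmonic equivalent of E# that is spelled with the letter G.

Plain G sits 2 semitones above E#, so on the letter G the same pitch needs a double flat: Gbb.

Gbb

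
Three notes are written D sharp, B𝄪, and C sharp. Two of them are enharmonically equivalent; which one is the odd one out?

In 12-tone equal temperament, enharmonic equivalents share a pitch class. D# is pitch class 3; B## is pitch class 1; C# is pitch class 1.
B## and C# share pitch class 1, while D# is pitch class 3.

D#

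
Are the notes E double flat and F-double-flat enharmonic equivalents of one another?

No

Ebb is pitch class 2; Fbb is pitch class 3.
The pitch classes differ (2 vs. 3), so they are not enharmonic equivalents.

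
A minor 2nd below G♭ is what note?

G down a major second is F, so the target letter is F.
From Gb, a minor second is 1 semitone down: F.

F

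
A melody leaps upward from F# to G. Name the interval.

The letter names run F→G, a span of 1 letter step, so the interval is some kind of second.
F# to G is 1 semitone. A major second is 2, so 1 makes it minor.

minor second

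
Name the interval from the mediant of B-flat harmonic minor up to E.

augmented second

The mediant of Bb harmonic minor is Db.
Db up to E: letters D→E make it a second; 3 semitones makes it augmented.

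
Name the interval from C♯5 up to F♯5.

The letter names run C→F, a span of 3 letter steps, so the interval is some kind of fourth.
C# to F# is 5 semitones. A perfect fourth is 5, so 5 makes it perfect.

perfect fourth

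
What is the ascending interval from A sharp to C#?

minor third

Counting letters A–B–C gives a third.
A#→C# = 3 semitones, 1 narrower than the major third (4), so minor.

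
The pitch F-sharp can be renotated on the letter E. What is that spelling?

F# is pitch class 6. The letter E alone is pitch class 4.
To reach pitch class 6 from E requires an offset of +2 semitones, i.e. double sharp: E##.

E##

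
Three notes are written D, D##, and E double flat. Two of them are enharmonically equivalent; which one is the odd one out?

In 12-tone equal temperament, enharmonic equivalents share a pitch class. D is pitch class 2; D## is pitch class 4; Ebb is pitch class 2.
D and Ebb share pitch class 2, while D## is pitch class 4.

D##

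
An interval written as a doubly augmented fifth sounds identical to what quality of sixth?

A doubly augmented fifth spans 9 semitones.
A sixth spanning 9 semitones is major (the major sixth is 9).

major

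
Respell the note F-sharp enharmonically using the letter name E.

Plain E sits 2 semitones below F#, so on the letter E the same pitch needs a double sharp: E##.

E##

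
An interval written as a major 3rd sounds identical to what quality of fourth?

A major third spans 4 semitones.
A fourth spanning 4 semitones is diminished (the perfect fourth is 5).

diminished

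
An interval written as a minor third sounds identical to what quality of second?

augmented

A minor third spans 3 semitones.
A second spanning 3 semitones is augmented (the major second is 2).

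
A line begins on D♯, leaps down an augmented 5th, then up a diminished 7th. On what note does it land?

An augmented fifth down from D# is G (letter G, 8 semitones down).
A diminished seventh up from G is Fb (letter F, 9 semitones up).

Fb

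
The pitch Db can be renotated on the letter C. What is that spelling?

Plain C sits 1 semitone below Db, so on the letter C the same pitch needs a sharp: C#.

C#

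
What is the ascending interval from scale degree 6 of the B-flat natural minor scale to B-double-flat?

minor third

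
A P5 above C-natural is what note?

G

A fifth above C lands on the letter G.
A perfect fifth spans 7 semitones, so C moves to pitch class 7. On the letter G that is G.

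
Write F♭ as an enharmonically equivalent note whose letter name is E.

Plain E sits at the same pitch as Fb, so on the letter E the same pitch needs a natural: E.

E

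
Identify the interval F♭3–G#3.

doubly augmented second

The letter names run F→G, a span of 1 letter step, so the interval is some kind of second.
Fb to G# is 4 semitones. A major second is 2, so 4 makes it doubly augmented.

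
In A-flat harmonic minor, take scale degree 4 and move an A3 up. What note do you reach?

F#

Scale degree 4 of Ab harmonic minor is Db.
An augmented third (5 semitones) above Db lands on the letter F, giving F#.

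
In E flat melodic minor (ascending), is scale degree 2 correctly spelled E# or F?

F

Each scale degree takes a distinct letter name. Degree 2 of a scale on E must use the letter F.
F and E# are enharmonically the same pitch, but only F uses the letter F, so it is the correct spelling here.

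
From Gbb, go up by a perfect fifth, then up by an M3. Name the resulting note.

A perfect fifth up from Gbb is Dbb (letter D, 7 semitones up).
A major third up from Dbb is Fb (letter F, 4 semitones up).

Fb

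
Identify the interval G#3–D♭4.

doubly diminished fifth

Counting letters G–A–B–C–D gives a fifth.
G#→Db = 5 semitones, 2 narrower than the perfect fifth (7), so doubly diminished.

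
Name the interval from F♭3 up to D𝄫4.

The letter names run F→D, a span of 5 letter steps, so the interval is some kind of sixth.
Fb to Dbb is 8 semitones. A major sixth is 9, so 8 makes it minor.

minor sixth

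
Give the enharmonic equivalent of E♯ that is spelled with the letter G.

Gbb

Plain G sits 2 semitones above E#, so on the letter G the same pitch needs a double flat: Gbb.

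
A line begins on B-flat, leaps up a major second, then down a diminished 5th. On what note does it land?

A major second up from Bb is C (letter C, 2 semitones up).
A diminished fifth down from C is F# (letter F, 6 semitones down).

F#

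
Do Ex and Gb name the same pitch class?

Yes

E## is pitch class 6; Gb is pitch class 6.
All spellings map to pitch class 6, so they are enharmonically equivalent.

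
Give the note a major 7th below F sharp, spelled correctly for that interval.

G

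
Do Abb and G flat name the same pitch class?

No

Abb is pitch class 7; Gb is pitch class 6.
The pitch classes differ (7 vs. 6), so they are not enharmonic equivalents.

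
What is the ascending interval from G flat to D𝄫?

Counting letters G–A–B–C–D gives a fifth.
Gb→Dbb = 6 semitones, 1 narrower than the perfect fifth (7), so diminished.

diminished fifth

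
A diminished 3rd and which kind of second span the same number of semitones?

A diminished third spans 2 semitones.
A second spanning 2 semitones is major (the major second is 2).

major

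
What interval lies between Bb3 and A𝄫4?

diminished seventh

The letter names run B→A, a span of 6 letter steps, so the interval is some kind of seventh.
Bb to Abb is 9 semitones. A major seventh is 11, so 9 makes it diminished.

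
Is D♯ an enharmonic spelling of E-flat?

D# = pitch class 3 and Eb = pitch class 3 — the same pitch class, so they are enharmonic equivalents.

Yes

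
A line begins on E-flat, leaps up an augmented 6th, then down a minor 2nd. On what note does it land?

B#

An augmented sixth up from Eb is C# (letter C, 10 semitones up).
A minor second down from C# is B# (letter B, 1 semitone down).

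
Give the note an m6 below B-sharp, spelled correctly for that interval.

D##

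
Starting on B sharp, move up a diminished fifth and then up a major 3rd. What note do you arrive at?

A diminished fifth up from B# is F# (letter F, 6 semitones up).
A major third up from F# is A# (letter A, 4 semitones up).

A#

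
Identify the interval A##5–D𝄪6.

perfect fourth

Counting letters A–B–C–D gives a fourth.
A##→D## = 5 semitones, exactly the perfect fourth.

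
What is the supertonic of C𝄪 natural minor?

D##

The C## natural minor scale runs C## D## E# F## G## A# B#.
Degree 2 is D##.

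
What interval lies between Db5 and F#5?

augmented third

The letter names run D→F, a span of 2 letter steps, so the interval is some kind of third.
Db to F# is 5 semitones. A major third is 4, so 5 makes it augmented.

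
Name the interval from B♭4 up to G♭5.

minor sixth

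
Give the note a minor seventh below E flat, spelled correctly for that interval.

F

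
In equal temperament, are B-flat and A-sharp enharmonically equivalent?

Bb is pitch class 10; A# is pitch class 10.
All spellings map to pitch class 10, so they are enharmonically equivalent.

Yes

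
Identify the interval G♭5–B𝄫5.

Counting letters G–A–B gives a third.
Gb→Bbb = 3 semitones, 1 narrower than the major third (4), so minor.

minor third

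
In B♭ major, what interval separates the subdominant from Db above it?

minor seventh

The subdominant of Bb major is Eb.
Eb up to Db: letters E→D make it a seventh; 10 semitones makes it minor.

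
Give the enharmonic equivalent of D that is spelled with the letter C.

C##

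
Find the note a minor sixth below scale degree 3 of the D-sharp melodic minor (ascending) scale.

Scale degree 3 of D# melodic minor (ascending) is F#.
A minor sixth (8 semitones) below F# lands on the letter A, giving A#.

A#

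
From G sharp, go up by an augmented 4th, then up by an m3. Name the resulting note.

E#

An augmented fourth up from G# is C## (letter C, 6 semitones up).
A minor third up from C## is E# (letter E, 3 semitones up).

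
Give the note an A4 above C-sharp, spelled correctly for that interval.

F##

A fourth above C lands on the letter F.
An augmented fourth spans 6 semitones, so C# moves to pitch class 7. On the letter F that is F##.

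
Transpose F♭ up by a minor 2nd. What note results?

A second above F lands on the letter G.
A minor second spans 1 semitone, so Fb moves to pitch class 5. On the letter G that is Gbb.

Gbb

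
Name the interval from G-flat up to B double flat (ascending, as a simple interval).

minor third

The letter names run G→B, a span of 2 letter steps, so the interval is some kind of third.
Gb to Bbb is 3 semitones. A major third is 4, so 3 makes it minor.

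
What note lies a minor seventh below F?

G

F down a major seventh is Gb, so the target letter is G.
From F, a minor seventh is 10 semitones down: G.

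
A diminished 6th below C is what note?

C down a major sixth is Eb, so the target letter is E.
From C, a diminished sixth is 7 semitones down: E#.

E#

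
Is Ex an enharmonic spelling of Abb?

No

E## is pitch class 6; Abb is pitch class 7.
The pitch classes differ (6 vs. 7), so they are not enharmonic equivalents.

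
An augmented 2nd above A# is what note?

A up a major second is B, so the target letter is B.
From A#, an augmented second is 3 semitones up: B##.

B##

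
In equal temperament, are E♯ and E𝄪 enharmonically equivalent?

No

E# is pitch class 5; E## is pitch class 6.
The pitch classes differ (5 vs. 6), so they are not enharmonic equivalents.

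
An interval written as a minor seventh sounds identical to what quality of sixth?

A minor seventh spans 10 semitones.
A sixth spanning 10 semitones is augmented (the major sixth is 9).

augmented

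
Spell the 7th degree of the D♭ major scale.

C

Degree 7 takes the letter 6 steps above D, which is C.
In major, degree 7 sits 11 semitones above the tonic. Db + 11 semitones is pitch class 0, spelled on C as C.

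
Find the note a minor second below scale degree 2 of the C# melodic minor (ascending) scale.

C##

Scale degree 2 of C# melodic minor (ascending) is D#.
A minor second (1 semitone) below D# lands on the letter C, giving C##.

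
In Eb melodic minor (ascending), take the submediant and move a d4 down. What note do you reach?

G#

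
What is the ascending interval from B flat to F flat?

diminished fifth

Counting letters B–C–D–E–F gives a fifth.
Bb→Fb = 6 semitones, 1 narrower than the perfect fifth (7), so diminished.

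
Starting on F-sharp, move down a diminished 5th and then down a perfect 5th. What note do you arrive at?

A diminished fifth down from F# is B# (letter B, 6 semitones down).
A perfect fifth down from B# is E# (letter E, 7 semitones down).

E#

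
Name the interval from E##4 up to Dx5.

minor seventh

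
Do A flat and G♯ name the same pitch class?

Ab = pitch class 8 and G# = pitch class 8 — the same pitch class, so they are enharmonic equivalents.

Yes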